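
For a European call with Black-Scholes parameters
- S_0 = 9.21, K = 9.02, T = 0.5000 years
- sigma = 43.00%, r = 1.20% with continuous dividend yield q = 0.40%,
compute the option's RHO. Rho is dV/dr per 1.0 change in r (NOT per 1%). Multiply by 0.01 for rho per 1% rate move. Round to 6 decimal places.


Answer: Rho = 2.115859

Derivation:
d1 = 0.2337415997; d2 = -0.0703143162
phi(d1) = 0.3881916566; exp(-qT) = 0.9980019987; exp(-rT) = 0.9940179641
N(d2) = 0.4719717440
Rho = K*T*exp(-rT)*N(d2) = 9.0200 * 0.5000 * 0.9940179641 * 0.4719717440 = 2.115859


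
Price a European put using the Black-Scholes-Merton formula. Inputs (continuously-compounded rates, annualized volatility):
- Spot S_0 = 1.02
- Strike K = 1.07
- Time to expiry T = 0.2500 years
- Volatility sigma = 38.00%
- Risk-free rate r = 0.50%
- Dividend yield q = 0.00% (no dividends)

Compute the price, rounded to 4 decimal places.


d1 = (ln(S/K) + (r - q + 0.5*sigma^2) * T) / (sigma * sqrt(T)) = -0.15029485
d2 = d1 - sigma * sqrt(T) = -0.34029485
exp(-rT) = 0.99875078; exp(-qT) = 1.00000000
P = K * exp(-rT) * N(-d2) - S_0 * exp(-qT) * N(-d1)
N(-d1) = 0.55973400; N(-d2) = 0.63318275
P = 1.0700 * 0.99875078 * 0.63318275 - 1.0200 * 1.00000000 * 0.55973400 = 0.1057

Answer: Price = 0.1057


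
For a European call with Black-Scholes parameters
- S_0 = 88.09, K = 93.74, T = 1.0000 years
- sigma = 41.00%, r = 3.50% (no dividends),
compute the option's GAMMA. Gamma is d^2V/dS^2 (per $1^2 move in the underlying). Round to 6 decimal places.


d1 = 0.1387415284; d2 = -0.2712584716
phi(d1) = 0.3951210367; exp(-qT) = 1.0000000000; exp(-rT) = 0.9656054163
Gamma = exp(-qT) * phi(d1) / (S * sigma * sqrt(T)) = 1.0000000000 * 0.3951210367 / (88.0900 * 0.4100 * 1.0000000000) = 0.010940

Answer: Gamma = 0.010940


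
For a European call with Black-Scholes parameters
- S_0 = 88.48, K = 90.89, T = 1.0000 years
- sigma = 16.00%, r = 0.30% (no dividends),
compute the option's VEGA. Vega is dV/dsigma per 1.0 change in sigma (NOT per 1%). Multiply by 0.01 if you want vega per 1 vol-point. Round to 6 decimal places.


Answer: Vega = 35.213976

Derivation:
d1 = -0.0692090397; d2 = -0.2292090397
phi(d1) = 0.3979879786; exp(-qT) = 1.0000000000; exp(-rT) = 0.9970044955
Vega = S * exp(-qT) * phi(d1) * sqrt(T) = 88.4800 * 1.0000000000 * 0.3979879786 * 1.0000000000 = 35.213976


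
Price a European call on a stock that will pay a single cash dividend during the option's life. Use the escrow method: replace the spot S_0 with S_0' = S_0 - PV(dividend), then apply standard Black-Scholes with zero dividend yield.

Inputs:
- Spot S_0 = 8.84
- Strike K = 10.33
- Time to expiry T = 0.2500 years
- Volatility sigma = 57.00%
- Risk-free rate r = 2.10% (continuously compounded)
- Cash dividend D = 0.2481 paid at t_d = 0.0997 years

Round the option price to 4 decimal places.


PV(D) = D * exp(-r * t_d) = 0.2481 * 0.99790849 = 0.24758110
S_0' = S_0 - PV(D) = 8.8400 - 0.24758110 = 8.59241890
d1 = (ln(S_0'/K) + (r + sigma^2/2)*T) / (sigma*sqrt(T)) = -0.48529646
d2 = d1 - sigma*sqrt(T) = -0.77029646
exp(-rT) = 0.99476376
N(d1) = 0.31373303; N(d2) = 0.22056203
C = S_0' * N(d1) - K * exp(-rT) * N(d2) = 8.59241890 * 0.31373303 - 10.3300 * 0.99476376 * 0.22056203 = 0.4293

Answer: Price = 0.4293


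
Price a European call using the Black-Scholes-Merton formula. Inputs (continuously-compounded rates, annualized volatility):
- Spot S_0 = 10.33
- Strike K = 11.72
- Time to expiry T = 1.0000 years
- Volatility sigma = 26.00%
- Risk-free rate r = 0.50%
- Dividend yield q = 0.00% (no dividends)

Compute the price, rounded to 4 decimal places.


Answer: Price = 0.5922

Derivation:
d1 = (ln(S/K) + (r - q + 0.5*sigma^2) * T) / (sigma * sqrt(T)) = -0.33632500
d2 = d1 - sigma * sqrt(T) = -0.59632500
exp(-rT) = 0.99501248; exp(-qT) = 1.00000000
C = S_0 * exp(-qT) * N(d1) - K * exp(-rT) * N(d2)
N(d1) = 0.36831290; N(d2) = 0.27547907
C = 10.3300 * 1.00000000 * 0.36831290 - 11.7200 * 0.99501248 * 0.27547907 = 0.5922


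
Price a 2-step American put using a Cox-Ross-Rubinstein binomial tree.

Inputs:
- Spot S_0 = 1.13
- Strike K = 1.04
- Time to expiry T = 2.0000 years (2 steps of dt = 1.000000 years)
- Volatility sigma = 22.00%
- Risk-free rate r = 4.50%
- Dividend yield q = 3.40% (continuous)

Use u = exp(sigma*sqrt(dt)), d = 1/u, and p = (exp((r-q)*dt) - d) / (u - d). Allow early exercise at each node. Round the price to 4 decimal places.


dt = T/N = 1.000000
u = exp(sigma*sqrt(dt)) = 1.246077; d = 1/u = 0.802519
p = (exp((r-q)*dt) - d) / (u - d) = 0.470157
Discount per step: exp(-r*dt) = 0.955997
Stock lattice S(k, i) with i counting down-moves:
  k=0: S(0,0) = 1.1300
  k=1: S(1,0) = 1.4081; S(1,1) = 0.9068
  k=2: S(2,0) = 1.7546; S(2,1) = 1.1300; S(2,2) = 0.7278
Terminal payoffs V(N, i) = max(K - S_T, 0):
  V(2,0) = 0.000000; V(2,1) = 0.000000; V(2,2) = 0.312239
Backward induction: V(k, i) = exp(-r*dt) * [p * V(k+1, i) + (1-p) * V(k+1, i+1)]; then take max(V_cont, immediate exercise) for American.
  V(1,0) = exp(-r*dt) * [p*0.000000 + (1-p)*0.000000] = 0.000000; exercise = 0.000000; V(1,0) = max -> 0.000000
  V(1,1) = exp(-r*dt) * [p*0.000000 + (1-p)*0.312239] = 0.158158; exercise = 0.133154; V(1,1) = max -> 0.158158
  V(0,0) = exp(-r*dt) * [p*0.000000 + (1-p)*0.158158] = 0.080111; exercise = 0.000000; V(0,0) = max -> 0.080111

Answer: Price = V(0,0) = 0.0801


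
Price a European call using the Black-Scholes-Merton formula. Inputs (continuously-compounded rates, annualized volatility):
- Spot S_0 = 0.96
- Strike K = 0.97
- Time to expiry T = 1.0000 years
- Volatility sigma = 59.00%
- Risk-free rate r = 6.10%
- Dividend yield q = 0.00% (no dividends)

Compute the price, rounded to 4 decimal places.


d1 = (ln(S/K) + (r - q + 0.5*sigma^2) * T) / (sigma * sqrt(T)) = 0.38082578
d2 = d1 - sigma * sqrt(T) = -0.20917422
exp(-rT) = 0.94082324; exp(-qT) = 1.00000000
C = S_0 * exp(-qT) * N(d1) - K * exp(-rT) * N(d2)
N(d1) = 0.64833374; N(d2) = 0.41715612
C = 0.9600 * 1.00000000 * 0.64833374 - 0.9700 * 0.94082324 * 0.41715612 = 0.2417

Answer: Price = 0.2417


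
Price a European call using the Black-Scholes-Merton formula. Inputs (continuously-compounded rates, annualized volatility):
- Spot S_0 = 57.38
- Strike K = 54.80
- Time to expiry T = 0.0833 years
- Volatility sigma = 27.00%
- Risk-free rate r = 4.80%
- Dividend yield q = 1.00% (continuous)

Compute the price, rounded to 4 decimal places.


Answer: Price = 3.4495

Derivation:
d1 = (ln(S/K) + (r - q + 0.5*sigma^2) * T) / (sigma * sqrt(T)) = 0.66995400
d2 = d1 - sigma * sqrt(T) = 0.59202730
exp(-rT) = 0.99600958; exp(-qT) = 0.99916735
C = S_0 * exp(-qT) * N(d1) - K * exp(-rT) * N(d2)
N(d1) = 0.74855644; N(d2) = 0.72308385
C = 57.3800 * 0.99916735 * 0.74855644 - 54.8000 * 0.99600958 * 0.72308385 = 3.4495


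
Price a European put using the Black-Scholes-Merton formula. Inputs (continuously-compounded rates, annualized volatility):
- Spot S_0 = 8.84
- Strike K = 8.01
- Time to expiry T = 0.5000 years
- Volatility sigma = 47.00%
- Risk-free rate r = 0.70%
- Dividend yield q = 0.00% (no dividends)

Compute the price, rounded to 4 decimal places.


Answer: Price = 0.7325

Derivation:
d1 = (ln(S/K) + (r - q + 0.5*sigma^2) * T) / (sigma * sqrt(T)) = 0.47337373
d2 = d1 - sigma * sqrt(T) = 0.14103355
exp(-rT) = 0.99650612; exp(-qT) = 1.00000000
P = K * exp(-rT) * N(-d2) - S_0 * exp(-qT) * N(-d1)
N(-d1) = 0.31797328; N(-d2) = 0.44392172
P = 8.0100 * 0.99650612 * 0.44392172 - 8.8400 * 1.00000000 * 0.31797328 = 0.7325


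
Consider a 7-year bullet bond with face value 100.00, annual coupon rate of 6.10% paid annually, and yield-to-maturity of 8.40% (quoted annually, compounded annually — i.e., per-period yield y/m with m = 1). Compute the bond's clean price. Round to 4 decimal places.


Coupon per period c = face * coupon_rate / m = 6.100000
Periods per year m = 1; per-period yield y/m = 0.084000
Number of cashflows N = 7
Cashflows (t years, CF_t, discount factor 1/(1+y/m)^(m*t), PV):
  t = 1.0000: CF_t = 6.100000, DF = 0.922509, PV = 5.627306
  t = 2.0000: CF_t = 6.100000, DF = 0.851023, PV = 5.191242
  t = 3.0000: CF_t = 6.100000, DF = 0.785077, PV = 4.788969
  t = 4.0000: CF_t = 6.100000, DF = 0.724241, PV = 4.417868
  t = 5.0000: CF_t = 6.100000, DF = 0.668119, PV = 4.075524
  t = 6.0000: CF_t = 6.100000, DF = 0.616346, PV = 3.759708
  t = 7.0000: CF_t = 106.100000, DF = 0.568585, PV = 60.326817
Price P = sum_t PV_t = 88.187433

Answer: Price = 88.1874


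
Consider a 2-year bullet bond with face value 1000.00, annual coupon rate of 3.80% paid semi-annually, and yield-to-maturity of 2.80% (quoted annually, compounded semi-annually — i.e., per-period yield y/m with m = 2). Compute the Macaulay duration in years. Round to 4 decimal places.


Answer: Macaulay duration = 1.9454 years

Derivation:
Coupon per period c = face * coupon_rate / m = 19.000000
Periods per year m = 2; per-period yield y/m = 0.014000
Number of cashflows N = 4
Cashflows (t years, CF_t, discount factor 1/(1+y/m)^(m*t), PV):
  t = 0.5000: CF_t = 19.000000, DF = 0.986193, PV = 18.737673
  t = 1.0000: CF_t = 19.000000, DF = 0.972577, PV = 18.478967
  t = 1.5000: CF_t = 19.000000, DF = 0.959149, PV = 18.223833
  t = 2.0000: CF_t = 1019.000000, DF = 0.945906, PV = 963.878657
Price P = sum_t PV_t = 1019.319130
Macaulay numerator sum_t t * PV_t:
  t * PV_t at t = 0.5000: 9.368836
  t * PV_t at t = 1.0000: 18.478967
  t * PV_t at t = 1.5000: 27.335750
  t * PV_t at t = 2.0000: 1927.757315
Macaulay duration D = (sum_t t * PV_t) / P = 1982.940868 / 1019.319130 = 1.945358


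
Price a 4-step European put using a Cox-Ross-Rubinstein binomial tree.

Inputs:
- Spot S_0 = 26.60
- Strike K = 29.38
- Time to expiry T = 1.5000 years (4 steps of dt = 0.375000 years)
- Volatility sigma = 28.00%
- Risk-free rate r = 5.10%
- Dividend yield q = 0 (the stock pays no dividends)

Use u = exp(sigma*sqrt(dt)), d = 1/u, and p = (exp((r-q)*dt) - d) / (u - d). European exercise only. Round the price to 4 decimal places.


dt = T/N = 0.375000
u = exp(sigma*sqrt(dt)) = 1.187042; d = 1/u = 0.842430
p = (exp((r-q)*dt) - d) / (u - d) = 0.513270
Discount per step: exp(-r*dt) = 0.981057
Stock lattice S(k, i) with i counting down-moves:
  k=0: S(0,0) = 26.6000
  k=1: S(1,0) = 31.5753; S(1,1) = 22.4086
  k=2: S(2,0) = 37.4812; S(2,1) = 26.6000; S(2,2) = 18.8777
  k=3: S(3,0) = 44.4918; S(3,1) = 31.5753; S(3,2) = 22.4086; S(3,3) = 15.9032
  k=4: S(4,0) = 52.8136; S(4,1) = 37.4812; S(4,2) = 26.6000; S(4,3) = 18.8777; S(4,4) = 13.3973
Terminal payoffs V(N, i) = max(K - S_T, 0):
  V(4,0) = 0.000000; V(4,1) = 0.000000; V(4,2) = 2.780000; V(4,3) = 10.502275; V(4,4) = 15.982688
Backward induction: V(k, i) = exp(-r*dt) * [p * V(k+1, i) + (1-p) * V(k+1, i+1)].
  V(3,0) = exp(-r*dt) * [p*0.000000 + (1-p)*0.000000] = 0.000000
  V(3,1) = exp(-r*dt) * [p*0.000000 + (1-p)*2.780000] = 1.327477
  V(3,2) = exp(-r*dt) * [p*2.780000 + (1-p)*10.502275] = 6.414799
  V(3,3) = exp(-r*dt) * [p*10.502275 + (1-p)*15.982688] = 12.920278
  V(2,0) = exp(-r*dt) * [p*0.000000 + (1-p)*1.327477] = 0.633883
  V(2,1) = exp(-r*dt) * [p*1.327477 + (1-p)*6.414799] = 3.731576
  V(2,2) = exp(-r*dt) * [p*6.414799 + (1-p)*12.920278] = 9.399711
  V(1,0) = exp(-r*dt) * [p*0.633883 + (1-p)*3.731576] = 2.101054
  V(1,1) = exp(-r*dt) * [p*3.731576 + (1-p)*9.399711] = 6.367477
  V(0,0) = exp(-r*dt) * [p*2.101054 + (1-p)*6.367477] = 4.098511

Answer: Price = V(0,0) = 4.0985


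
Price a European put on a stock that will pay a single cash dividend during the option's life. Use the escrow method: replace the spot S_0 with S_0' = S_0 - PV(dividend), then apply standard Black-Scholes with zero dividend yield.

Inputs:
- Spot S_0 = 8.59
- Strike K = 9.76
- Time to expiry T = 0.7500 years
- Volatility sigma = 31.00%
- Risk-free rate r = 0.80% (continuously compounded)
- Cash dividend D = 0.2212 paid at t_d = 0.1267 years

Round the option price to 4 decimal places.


PV(D) = D * exp(-r * t_d) = 0.2212 * 0.99898691 = 0.22097591
S_0' = S_0 - PV(D) = 8.5900 - 0.22097591 = 8.36902409
d1 = (ln(S_0'/K) + (r + sigma^2/2)*T) / (sigma*sqrt(T)) = -0.41613030
d2 = d1 - sigma*sqrt(T) = -0.68459818
exp(-rT) = 0.99401796
N(-d1) = 0.66134267; N(-d2) = 0.75320124
P = K * exp(-rT) * N(-d2) - S_0' * N(-d1) = 9.7600 * 0.99401796 * 0.75320124 - 8.36902409 * 0.66134267 = 1.7725

Answer: Price = 1.7725


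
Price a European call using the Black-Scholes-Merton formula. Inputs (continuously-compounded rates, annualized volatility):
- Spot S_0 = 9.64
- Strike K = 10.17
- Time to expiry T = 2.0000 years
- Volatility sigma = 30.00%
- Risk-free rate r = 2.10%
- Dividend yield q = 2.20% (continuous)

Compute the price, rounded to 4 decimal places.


Answer: Price = 1.3441

Derivation:
d1 = (ln(S/K) + (r - q + 0.5*sigma^2) * T) / (sigma * sqrt(T)) = 0.08126754
d2 = d1 - sigma * sqrt(T) = -0.34299653
exp(-rT) = 0.95886978; exp(-qT) = 0.95695396
C = S_0 * exp(-qT) * N(d1) - K * exp(-rT) * N(d2)
N(d1) = 0.53238541; N(d2) = 0.36580054
C = 9.6400 * 0.95695396 * 0.53238541 - 10.1700 * 0.95886978 * 0.36580054 = 1.3441


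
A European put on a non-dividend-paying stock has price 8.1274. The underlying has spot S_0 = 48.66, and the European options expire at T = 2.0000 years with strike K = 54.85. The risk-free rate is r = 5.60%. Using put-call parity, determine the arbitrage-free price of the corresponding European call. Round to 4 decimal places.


Answer: Call price = 7.7491

Derivation:
Put-call parity: C - P = S_0 * exp(-qT) - K * exp(-rT).
S_0 * exp(-qT) = 48.6600 * 1.00000000 = 48.66000000
K * exp(-rT) = 54.8500 * 0.89404426 = 49.03832752
C = P + S*exp(-qT) - K*exp(-rT)
C = 8.1274 + 48.66000000 - 49.03832752 = 7.7491


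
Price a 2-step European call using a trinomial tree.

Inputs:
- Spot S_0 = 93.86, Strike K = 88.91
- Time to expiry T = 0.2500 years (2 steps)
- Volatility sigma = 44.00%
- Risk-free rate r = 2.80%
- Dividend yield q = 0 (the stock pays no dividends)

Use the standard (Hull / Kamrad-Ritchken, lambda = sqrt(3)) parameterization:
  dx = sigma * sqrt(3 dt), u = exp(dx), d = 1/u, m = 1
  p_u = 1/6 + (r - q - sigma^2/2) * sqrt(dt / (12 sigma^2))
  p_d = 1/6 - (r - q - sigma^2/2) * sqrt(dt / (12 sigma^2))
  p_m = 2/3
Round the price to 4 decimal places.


dt = T/N = 0.125000; dx = sigma*sqrt(3*dt) = 0.269444
u = exp(dx) = 1.309236; d = 1/u = 0.763804
p_u = 0.150708, p_m = 0.666667, p_d = 0.182625
Discount per step: exp(-r*dt) = 0.996506
Stock lattice S(k, j) with j the centered position index:
  k=0: S(0,+0) = 93.8600
  k=1: S(1,-1) = 71.6907; S(1,+0) = 93.8600; S(1,+1) = 122.8849
  k=2: S(2,-2) = 54.7576; S(2,-1) = 71.6907; S(2,+0) = 93.8600; S(2,+1) = 122.8849; S(2,+2) = 160.8854
Terminal payoffs V(N, j) = max(S_T - K, 0):
  V(2,-2) = 0.000000; V(2,-1) = 0.000000; V(2,+0) = 4.950000; V(2,+1) = 33.974905; V(2,+2) = 71.975359
Backward induction: V(k, j) = exp(-r*dt) * [p_u * V(k+1, j+1) + p_m * V(k+1, j) + p_d * V(k+1, j-1)]
  V(1,-1) = exp(-r*dt) * [p_u*4.950000 + p_m*0.000000 + p_d*0.000000] = 0.743398
  V(1,+0) = exp(-r*dt) * [p_u*33.974905 + p_m*4.950000 + p_d*0.000000] = 8.390866
  V(1,+1) = exp(-r*dt) * [p_u*71.975359 + p_m*33.974905 + p_d*4.950000] = 34.280992
  V(0,+0) = exp(-r*dt) * [p_u*34.280992 + p_m*8.390866 + p_d*0.743398] = 10.858020

Answer: Price = V(0,0) = 10.8580


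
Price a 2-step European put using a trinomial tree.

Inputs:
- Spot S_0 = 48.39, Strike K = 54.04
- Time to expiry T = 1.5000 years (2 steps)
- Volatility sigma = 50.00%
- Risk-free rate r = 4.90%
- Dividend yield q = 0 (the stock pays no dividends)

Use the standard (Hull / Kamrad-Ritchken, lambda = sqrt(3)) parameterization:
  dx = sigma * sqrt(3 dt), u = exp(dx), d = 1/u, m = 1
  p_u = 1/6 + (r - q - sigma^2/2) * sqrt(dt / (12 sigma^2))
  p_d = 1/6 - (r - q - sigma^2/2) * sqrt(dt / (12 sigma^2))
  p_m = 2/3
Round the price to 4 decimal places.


dt = T/N = 0.750000; dx = sigma*sqrt(3*dt) = 0.750000
u = exp(dx) = 2.117000; d = 1/u = 0.472367
p_u = 0.128667, p_m = 0.666667, p_d = 0.204667
Discount per step: exp(-r*dt) = 0.963917
Stock lattice S(k, j) with j the centered position index:
  k=0: S(0,+0) = 48.3900
  k=1: S(1,-1) = 22.8578; S(1,+0) = 48.3900; S(1,+1) = 102.4416
  k=2: S(2,-2) = 10.7973; S(2,-1) = 22.8578; S(2,+0) = 48.3900; S(2,+1) = 102.4416; S(2,+2) = 216.8689
Terminal payoffs V(N, j) = max(K - S_T, 0):
  V(2,-2) = 43.242732; V(2,-1) = 31.182183; V(2,+0) = 5.650000; V(2,+1) = 0.000000; V(2,+2) = 0.000000
Backward induction: V(k, j) = exp(-r*dt) * [p_u * V(k+1, j+1) + p_m * V(k+1, j) + p_d * V(k+1, j-1)]
  V(1,-1) = exp(-r*dt) * [p_u*5.650000 + p_m*31.182183 + p_d*43.242732] = 29.269761
  V(1,+0) = exp(-r*dt) * [p_u*0.000000 + p_m*5.650000 + p_d*31.182183] = 9.782428
  V(1,+1) = exp(-r*dt) * [p_u*0.000000 + p_m*0.000000 + p_d*5.650000] = 1.114642
  V(0,+0) = exp(-r*dt) * [p_u*1.114642 + p_m*9.782428 + p_d*29.269761] = 12.198930

Answer: Price = V(0,0) = 12.1989


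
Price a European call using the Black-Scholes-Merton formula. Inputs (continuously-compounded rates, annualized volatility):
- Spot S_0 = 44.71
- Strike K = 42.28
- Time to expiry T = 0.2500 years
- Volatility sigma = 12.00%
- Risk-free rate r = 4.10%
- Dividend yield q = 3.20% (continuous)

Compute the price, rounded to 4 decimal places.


d1 = (ln(S/K) + (r - q + 0.5*sigma^2) * T) / (sigma * sqrt(T)) = 0.99888382
d2 = d1 - sigma * sqrt(T) = 0.93888382
exp(-rT) = 0.98980235; exp(-qT) = 0.99203191
C = S_0 * exp(-qT) * N(d1) - K * exp(-rT) * N(d2)
N(d1) = 0.84107451; N(d2) = 0.82610480
C = 44.7100 * 0.99203191 * 0.84107451 - 42.2800 * 0.98980235 * 0.82610480 = 2.7333

Answer: Price = 2.7333


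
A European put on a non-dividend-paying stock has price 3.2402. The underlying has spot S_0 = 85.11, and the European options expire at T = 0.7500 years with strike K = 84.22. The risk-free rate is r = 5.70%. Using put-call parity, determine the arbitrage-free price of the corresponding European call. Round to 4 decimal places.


Answer: Call price = 7.6547

Derivation:
Put-call parity: C - P = S_0 * exp(-qT) - K * exp(-rT).
S_0 * exp(-qT) = 85.1100 * 1.00000000 = 85.11000000
K * exp(-rT) = 84.2200 * 0.95815090 = 80.69546862
C = P + S*exp(-qT) - K*exp(-rT)
C = 3.2402 + 85.11000000 - 80.69546862 = 7.6547


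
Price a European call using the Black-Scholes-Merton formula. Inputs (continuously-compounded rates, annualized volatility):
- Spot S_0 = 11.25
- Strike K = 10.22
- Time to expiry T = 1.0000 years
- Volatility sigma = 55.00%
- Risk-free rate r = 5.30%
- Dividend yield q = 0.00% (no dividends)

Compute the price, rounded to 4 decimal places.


Answer: Price = 3.1282

Derivation:
d1 = (ln(S/K) + (r - q + 0.5*sigma^2) * T) / (sigma * sqrt(T)) = 0.54594826
d2 = d1 - sigma * sqrt(T) = -0.00405174
exp(-rT) = 0.94838001; exp(-qT) = 1.00000000
C = S_0 * exp(-qT) * N(d1) - K * exp(-rT) * N(d2)
N(d1) = 0.70744925; N(d2) = 0.49838359
C = 11.2500 * 1.00000000 * 0.70744925 - 10.2200 * 0.94838001 * 0.49838359 = 3.1282


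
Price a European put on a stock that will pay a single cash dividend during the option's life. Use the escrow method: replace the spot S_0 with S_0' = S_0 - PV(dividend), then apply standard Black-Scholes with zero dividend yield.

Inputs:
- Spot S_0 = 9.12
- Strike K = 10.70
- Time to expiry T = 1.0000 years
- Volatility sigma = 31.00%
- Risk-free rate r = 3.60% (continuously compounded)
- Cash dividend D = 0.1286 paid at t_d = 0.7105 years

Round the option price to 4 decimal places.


PV(D) = D * exp(-r * t_d) = 0.1286 * 0.97474635 = 0.12535238
S_0' = S_0 - PV(D) = 9.1200 - 0.12535238 = 8.99464762
d1 = (ln(S_0'/K) + (r + sigma^2/2)*T) / (sigma*sqrt(T)) = -0.28891629
d2 = d1 - sigma*sqrt(T) = -0.59891629
exp(-rT) = 0.96464029
N(-d1) = 0.61367728; N(-d2) = 0.72538565
P = K * exp(-rT) * N(-d2) - S_0' * N(-d1) = 10.7000 * 0.96464029 * 0.72538565 - 8.99464762 * 0.61367728 = 1.9674

Answer: Price = 1.9674


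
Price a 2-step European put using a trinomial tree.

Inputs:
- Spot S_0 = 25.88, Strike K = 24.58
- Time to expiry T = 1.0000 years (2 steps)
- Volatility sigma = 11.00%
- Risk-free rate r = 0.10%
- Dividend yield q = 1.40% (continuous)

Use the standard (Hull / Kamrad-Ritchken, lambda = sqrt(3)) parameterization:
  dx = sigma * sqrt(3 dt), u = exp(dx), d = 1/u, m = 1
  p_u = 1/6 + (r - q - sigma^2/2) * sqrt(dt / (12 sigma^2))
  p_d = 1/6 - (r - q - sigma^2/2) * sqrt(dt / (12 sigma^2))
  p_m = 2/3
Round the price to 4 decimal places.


Answer: Price = V(0,0) = 0.7242

Derivation:
dt = T/N = 0.500000; dx = sigma*sqrt(3*dt) = 0.134722
u = exp(dx) = 1.144219; d = 1/u = 0.873959
p_u = 0.131316, p_m = 0.666667, p_d = 0.202017
Discount per step: exp(-r*dt) = 0.999500
Stock lattice S(k, j) with j the centered position index:
  k=0: S(0,+0) = 25.8800
  k=1: S(1,-1) = 22.6181; S(1,+0) = 25.8800; S(1,+1) = 29.6124
  k=2: S(2,-2) = 19.7673; S(2,-1) = 22.6181; S(2,+0) = 25.8800; S(2,+1) = 29.6124; S(2,+2) = 33.8830
Terminal payoffs V(N, j) = max(K - S_T, 0):
  V(2,-2) = 4.812749; V(2,-1) = 1.961944; V(2,+0) = 0.000000; V(2,+1) = 0.000000; V(2,+2) = 0.000000
Backward induction: V(k, j) = exp(-r*dt) * [p_u * V(k+1, j+1) + p_m * V(k+1, j) + p_d * V(k+1, j-1)]
  V(1,-1) = exp(-r*dt) * [p_u*0.000000 + p_m*1.961944 + p_d*4.812749] = 2.279081
  V(1,+0) = exp(-r*dt) * [p_u*0.000000 + p_m*0.000000 + p_d*1.961944] = 0.396148
  V(1,+1) = exp(-r*dt) * [p_u*0.000000 + p_m*0.000000 + p_d*0.000000] = 0.000000
  V(0,+0) = exp(-r*dt) * [p_u*0.000000 + p_m*0.396148 + p_d*2.279081] = 0.724150


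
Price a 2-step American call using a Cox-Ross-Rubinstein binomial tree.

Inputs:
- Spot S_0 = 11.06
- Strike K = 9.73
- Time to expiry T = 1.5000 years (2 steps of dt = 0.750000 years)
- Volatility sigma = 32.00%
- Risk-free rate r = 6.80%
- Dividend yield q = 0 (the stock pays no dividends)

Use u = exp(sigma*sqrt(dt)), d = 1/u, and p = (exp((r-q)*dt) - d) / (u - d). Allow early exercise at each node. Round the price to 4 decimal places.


Answer: Price = V(0,0) = 2.9632

Derivation:
dt = T/N = 0.750000
u = exp(sigma*sqrt(dt)) = 1.319335; d = 1/u = 0.757957
p = (exp((r-q)*dt) - d) / (u - d) = 0.524362
Discount per step: exp(-r*dt) = 0.950279
Stock lattice S(k, i) with i counting down-moves:
  k=0: S(0,0) = 11.0600
  k=1: S(1,0) = 14.5918; S(1,1) = 8.3830
  k=2: S(2,0) = 19.2515; S(2,1) = 11.0600; S(2,2) = 6.3540
Terminal payoffs V(N, i) = max(S_T - K, 0):
  V(2,0) = 9.521544; V(2,1) = 1.330000; V(2,2) = 0.000000
Backward induction: V(k, i) = exp(-r*dt) * [p * V(k+1, i) + (1-p) * V(k+1, i+1)]; then take max(V_cont, immediate exercise) for American.
  V(1,0) = exp(-r*dt) * [p*9.521544 + (1-p)*1.330000] = 5.345638; exercise = 4.861850; V(1,0) = max -> 5.345638
  V(1,1) = exp(-r*dt) * [p*1.330000 + (1-p)*0.000000] = 0.662726; exercise = 0.000000; V(1,1) = max -> 0.662726
  V(0,0) = exp(-r*dt) * [p*5.345638 + (1-p)*0.662726] = 2.963225; exercise = 1.330000; V(0,0) = max -> 2.963225


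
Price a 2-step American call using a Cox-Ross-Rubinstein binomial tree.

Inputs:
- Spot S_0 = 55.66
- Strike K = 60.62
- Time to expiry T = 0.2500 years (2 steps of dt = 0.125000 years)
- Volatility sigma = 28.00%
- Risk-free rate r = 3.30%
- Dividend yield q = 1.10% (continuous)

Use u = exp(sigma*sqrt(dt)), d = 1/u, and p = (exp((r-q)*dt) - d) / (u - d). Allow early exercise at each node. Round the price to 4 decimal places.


Answer: Price = V(0,0) = 1.7150

Derivation:
dt = T/N = 0.125000
u = exp(sigma*sqrt(dt)) = 1.104061; d = 1/u = 0.905747
p = (exp((r-q)*dt) - d) / (u - d) = 0.489157
Discount per step: exp(-r*dt) = 0.995883
Stock lattice S(k, i) with i counting down-moves:
  k=0: S(0,0) = 55.6600
  k=1: S(1,0) = 61.4520; S(1,1) = 50.4139
  k=2: S(2,0) = 67.8468; S(2,1) = 55.6600; S(2,2) = 45.6622
Terminal payoffs V(N, i) = max(S_T - K, 0):
  V(2,0) = 7.226761; V(2,1) = 0.000000; V(2,2) = 0.000000
Backward induction: V(k, i) = exp(-r*dt) * [p * V(k+1, i) + (1-p) * V(k+1, i+1)]; then take max(V_cont, immediate exercise) for American.
  V(1,0) = exp(-r*dt) * [p*7.226761 + (1-p)*0.000000] = 3.520472; exercise = 0.832020; V(1,0) = max -> 3.520472
  V(1,1) = exp(-r*dt) * [p*0.000000 + (1-p)*0.000000] = 0.000000; exercise = 0.000000; V(1,1) = max -> 0.000000
  V(0,0) = exp(-r*dt) * [p*3.520472 + (1-p)*0.000000] = 1.714977; exercise = 0.000000; V(0,0) = max -> 1.714977


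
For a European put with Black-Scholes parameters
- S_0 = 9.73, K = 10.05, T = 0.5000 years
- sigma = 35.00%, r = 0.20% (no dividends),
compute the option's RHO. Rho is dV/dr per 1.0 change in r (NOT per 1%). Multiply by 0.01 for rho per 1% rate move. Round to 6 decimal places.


d1 = -0.0029647505; d2 = -0.2504521239
phi(d1) = 0.3989405271; exp(-qT) = 1.0000000000; exp(-rT) = 0.9990004998
N(-d2) = 0.5988811377
Rho = -K*T*exp(-rT)*N(-d2) = -10.0500 * 0.5000 * 0.9990004998 * 0.5988811377 = -3.006370

Answer: Rho = -3.006370


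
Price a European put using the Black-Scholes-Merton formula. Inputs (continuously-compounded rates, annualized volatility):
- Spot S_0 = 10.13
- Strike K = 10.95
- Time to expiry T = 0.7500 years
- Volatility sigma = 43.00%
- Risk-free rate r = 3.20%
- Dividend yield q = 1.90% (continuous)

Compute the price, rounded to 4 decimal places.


Answer: Price = 1.9041

Derivation:
d1 = (ln(S/K) + (r - q + 0.5*sigma^2) * T) / (sigma * sqrt(T)) = 0.00335497
d2 = d1 - sigma * sqrt(T) = -0.36903595
exp(-rT) = 0.97628571; exp(-qT) = 0.98585105
P = K * exp(-rT) * N(-d2) - S_0 * exp(-qT) * N(-d1)
N(-d1) = 0.49866156; N(-d2) = 0.64394954
P = 10.9500 * 0.97628571 * 0.64394954 - 10.1300 * 0.98585105 * 0.49866156 = 1.9041


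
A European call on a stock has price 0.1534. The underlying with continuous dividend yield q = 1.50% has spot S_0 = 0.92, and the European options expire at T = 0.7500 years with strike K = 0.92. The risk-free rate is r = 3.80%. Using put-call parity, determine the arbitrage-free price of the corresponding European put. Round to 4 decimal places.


Answer: Put price = 0.1378

Derivation:
Put-call parity: C - P = S_0 * exp(-qT) - K * exp(-rT).
S_0 * exp(-qT) = 0.9200 * 0.98881304 = 0.90970800
K * exp(-rT) = 0.9200 * 0.97190229 = 0.89415011
P = C - S*exp(-qT) + K*exp(-rT)
P = 0.1534 - 0.90970800 + 0.89415011 = 0.1378


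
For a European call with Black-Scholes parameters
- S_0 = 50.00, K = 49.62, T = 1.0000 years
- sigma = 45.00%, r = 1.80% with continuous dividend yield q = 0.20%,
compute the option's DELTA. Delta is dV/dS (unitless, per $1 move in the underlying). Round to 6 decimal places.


Answer: Delta = 0.608088

Derivation:
d1 = 0.2775089493; d2 = -0.1724910507
phi(d1) = 0.3838727576; exp(-qT) = 0.9980019987; exp(-rT) = 0.9821610324
N(d1) = 0.6093053325
Delta = exp(-qT) * N(d1) = 0.9980019987 * 0.6093053325 = 0.608088


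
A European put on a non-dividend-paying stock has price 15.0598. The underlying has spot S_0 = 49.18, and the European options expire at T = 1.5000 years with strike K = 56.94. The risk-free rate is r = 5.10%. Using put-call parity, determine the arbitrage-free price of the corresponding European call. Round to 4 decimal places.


Put-call parity: C - P = S_0 * exp(-qT) - K * exp(-rT).
S_0 * exp(-qT) = 49.1800 * 1.00000000 = 49.18000000
K * exp(-rT) = 56.9400 * 0.92635291 = 52.74653494
C = P + S*exp(-qT) - K*exp(-rT)
C = 15.0598 + 49.18000000 - 52.74653494 = 11.4933

Answer: Call price = 11.4933


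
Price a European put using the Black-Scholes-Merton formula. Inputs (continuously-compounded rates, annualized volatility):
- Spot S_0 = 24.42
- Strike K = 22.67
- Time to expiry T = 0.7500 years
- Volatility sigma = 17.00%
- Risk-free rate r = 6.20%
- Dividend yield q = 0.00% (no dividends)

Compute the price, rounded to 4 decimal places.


Answer: Price = 0.3914

Derivation:
d1 = (ln(S/K) + (r - q + 0.5*sigma^2) * T) / (sigma * sqrt(T)) = 0.89453635
d2 = d1 - sigma * sqrt(T) = 0.74731203
exp(-rT) = 0.95456456; exp(-qT) = 1.00000000
P = K * exp(-rT) * N(-d2) - S_0 * exp(-qT) * N(-d1)
N(-d1) = 0.18551750; N(-d2) = 0.22743762
P = 22.6700 * 0.95456456 * 0.22743762 - 24.4200 * 1.00000000 * 0.18551750 = 0.3914


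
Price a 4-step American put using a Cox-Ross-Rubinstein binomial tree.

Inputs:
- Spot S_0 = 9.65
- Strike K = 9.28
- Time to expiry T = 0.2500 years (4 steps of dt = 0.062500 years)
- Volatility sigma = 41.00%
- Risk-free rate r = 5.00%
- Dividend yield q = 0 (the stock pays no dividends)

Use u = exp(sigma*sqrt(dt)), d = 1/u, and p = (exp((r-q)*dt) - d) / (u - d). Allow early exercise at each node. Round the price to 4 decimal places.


dt = T/N = 0.062500
u = exp(sigma*sqrt(dt)) = 1.107937; d = 1/u = 0.902578
p = (exp((r-q)*dt) - d) / (u - d) = 0.489638
Discount per step: exp(-r*dt) = 0.996880
Stock lattice S(k, i) with i counting down-moves:
  k=0: S(0,0) = 9.6500
  k=1: S(1,0) = 10.6916; S(1,1) = 8.7099
  k=2: S(2,0) = 11.8456; S(2,1) = 9.6500; S(2,2) = 7.8613
  k=3: S(3,0) = 13.1242; S(3,1) = 10.6916; S(3,2) = 8.7099; S(3,3) = 7.0955
  k=4: S(4,0) = 14.5408; S(4,1) = 11.8456; S(4,2) = 9.6500; S(4,3) = 7.8613; S(4,4) = 6.4042
Terminal payoffs V(N, i) = max(K - S_T, 0):
  V(4,0) = 0.000000; V(4,1) = 0.000000; V(4,2) = 0.000000; V(4,3) = 1.418653; V(4,4) = 2.875775
Backward induction: V(k, i) = exp(-r*dt) * [p * V(k+1, i) + (1-p) * V(k+1, i+1)]; then take max(V_cont, immediate exercise) for American.
  V(3,0) = exp(-r*dt) * [p*0.000000 + (1-p)*0.000000] = 0.000000; exercise = 0.000000; V(3,0) = max -> 0.000000
  V(3,1) = exp(-r*dt) * [p*0.000000 + (1-p)*0.000000] = 0.000000; exercise = 0.000000; V(3,1) = max -> 0.000000
  V(3,2) = exp(-r*dt) * [p*0.000000 + (1-p)*1.418653] = 0.721767; exercise = 0.570121; V(3,2) = max -> 0.721767
  V(3,3) = exp(-r*dt) * [p*1.418653 + (1-p)*2.875775] = 2.155566; exercise = 2.184520; V(3,3) = max -> 2.184520
  V(2,0) = exp(-r*dt) * [p*0.000000 + (1-p)*0.000000] = 0.000000; exercise = 0.000000; V(2,0) = max -> 0.000000
  V(2,1) = exp(-r*dt) * [p*0.000000 + (1-p)*0.721767] = 0.367213; exercise = 0.000000; V(2,1) = max -> 0.367213
  V(2,2) = exp(-r*dt) * [p*0.721767 + (1-p)*2.184520] = 1.463719; exercise = 1.418653; V(2,2) = max -> 1.463719
  V(1,0) = exp(-r*dt) * [p*0.000000 + (1-p)*0.367213] = 0.186827; exercise = 0.000000; V(1,0) = max -> 0.186827
  V(1,1) = exp(-r*dt) * [p*0.367213 + (1-p)*1.463719] = 0.923936; exercise = 0.570121; V(1,1) = max -> 0.923936
  V(0,0) = exp(-r*dt) * [p*0.186827 + (1-p)*0.923936] = 0.561262; exercise = 0.000000; V(0,0) = max -> 0.561262

Answer: Price = V(0,0) = 0.5613


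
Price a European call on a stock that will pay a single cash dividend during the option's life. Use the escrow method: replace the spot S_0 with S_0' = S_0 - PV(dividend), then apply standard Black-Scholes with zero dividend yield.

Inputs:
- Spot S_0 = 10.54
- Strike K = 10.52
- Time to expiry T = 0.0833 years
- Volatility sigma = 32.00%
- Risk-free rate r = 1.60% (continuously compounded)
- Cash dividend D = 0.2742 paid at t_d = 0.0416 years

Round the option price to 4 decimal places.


Answer: Price = 0.2744

Derivation:
PV(D) = D * exp(-r * t_d) = 0.2742 * 0.99933462 = 0.27401755
S_0' = S_0 - PV(D) = 10.5400 - 0.27401755 = 10.26598245
d1 = (ln(S_0'/K) + (r + sigma^2/2)*T) / (sigma*sqrt(T)) = -0.20404060
d2 = d1 - sigma*sqrt(T) = -0.29639816
exp(-rT) = 0.99866809
N(d1) = 0.41916089; N(d2) = 0.38346301
C = S_0' * N(d1) - K * exp(-rT) * N(d2) = 10.26598245 * 0.41916089 - 10.5200 * 0.99866809 * 0.38346301 = 0.2744


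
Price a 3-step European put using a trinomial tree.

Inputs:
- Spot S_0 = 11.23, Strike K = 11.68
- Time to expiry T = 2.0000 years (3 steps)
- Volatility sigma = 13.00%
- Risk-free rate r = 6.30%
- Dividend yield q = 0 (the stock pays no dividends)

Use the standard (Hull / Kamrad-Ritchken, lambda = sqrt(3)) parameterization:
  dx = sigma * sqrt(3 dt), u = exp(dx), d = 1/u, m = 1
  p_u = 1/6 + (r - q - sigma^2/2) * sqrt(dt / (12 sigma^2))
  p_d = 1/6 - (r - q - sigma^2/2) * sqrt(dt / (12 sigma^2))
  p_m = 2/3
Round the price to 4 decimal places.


Answer: Price = V(0,0) = 0.3728

Derivation:
dt = T/N = 0.666667; dx = sigma*sqrt(3*dt) = 0.183848
u = exp(dx) = 1.201833; d = 1/u = 0.832062
p_u = 0.265571, p_m = 0.666667, p_d = 0.067762
Discount per step: exp(-r*dt) = 0.958870
Stock lattice S(k, j) with j the centered position index:
  k=0: S(0,+0) = 11.2300
  k=1: S(1,-1) = 9.3441; S(1,+0) = 11.2300; S(1,+1) = 13.4966
  k=2: S(2,-2) = 7.7748; S(2,-1) = 9.3441; S(2,+0) = 11.2300; S(2,+1) = 13.4966; S(2,+2) = 16.2206
  k=3: S(3,-3) = 6.4692; S(3,-2) = 7.7748; S(3,-1) = 9.3441; S(3,+0) = 11.2300; S(3,+1) = 13.4966; S(3,+2) = 16.2206; S(3,+3) = 19.4945
Terminal payoffs V(N, j) = max(K - S_T, 0):
  V(3,-3) = 5.210845; V(3,-2) = 3.905157; V(3,-1) = 2.335939; V(3,+0) = 0.450000; V(3,+1) = 0.000000; V(3,+2) = 0.000000; V(3,+3) = 0.000000
Backward induction: V(k, j) = exp(-r*dt) * [p_u * V(k+1, j+1) + p_m * V(k+1, j) + p_d * V(k+1, j-1)]
  V(2,-2) = exp(-r*dt) * [p_u*2.335939 + p_m*3.905157 + p_d*5.210845] = 3.429776
  V(2,-1) = exp(-r*dt) * [p_u*0.450000 + p_m*2.335939 + p_d*3.905157] = 1.861571
  V(2,+0) = exp(-r*dt) * [p_u*0.000000 + p_m*0.450000 + p_d*2.335939] = 0.439439
  V(2,+1) = exp(-r*dt) * [p_u*0.000000 + p_m*0.000000 + p_d*0.450000] = 0.029239
  V(2,+2) = exp(-r*dt) * [p_u*0.000000 + p_m*0.000000 + p_d*0.000000] = 0.000000
  V(1,-1) = exp(-r*dt) * [p_u*0.439439 + p_m*1.861571 + p_d*3.429776] = 1.524756
  V(1,+0) = exp(-r*dt) * [p_u*0.029239 + p_m*0.439439 + p_d*1.861571] = 0.409312
  V(1,+1) = exp(-r*dt) * [p_u*0.000000 + p_m*0.029239 + p_d*0.439439] = 0.047244
  V(0,+0) = exp(-r*dt) * [p_u*0.047244 + p_m*0.409312 + p_d*1.524756] = 0.372753


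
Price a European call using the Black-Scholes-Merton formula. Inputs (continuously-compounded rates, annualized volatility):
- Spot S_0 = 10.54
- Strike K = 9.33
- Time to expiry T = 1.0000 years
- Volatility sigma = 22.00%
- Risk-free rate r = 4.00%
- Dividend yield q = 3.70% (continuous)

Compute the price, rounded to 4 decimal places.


d1 = (ln(S/K) + (r - q + 0.5*sigma^2) * T) / (sigma * sqrt(T)) = 0.67792058
d2 = d1 - sigma * sqrt(T) = 0.45792058
exp(-rT) = 0.96078944; exp(-qT) = 0.96367614
C = S_0 * exp(-qT) * N(d1) - K * exp(-rT) * N(d2)
N(d1) = 0.75108898; N(d2) = 0.67649525
C = 10.5400 * 0.96367614 * 0.75108898 - 9.3300 * 0.96078944 * 0.67649525 = 1.5647

Answer: Price = 1.5647


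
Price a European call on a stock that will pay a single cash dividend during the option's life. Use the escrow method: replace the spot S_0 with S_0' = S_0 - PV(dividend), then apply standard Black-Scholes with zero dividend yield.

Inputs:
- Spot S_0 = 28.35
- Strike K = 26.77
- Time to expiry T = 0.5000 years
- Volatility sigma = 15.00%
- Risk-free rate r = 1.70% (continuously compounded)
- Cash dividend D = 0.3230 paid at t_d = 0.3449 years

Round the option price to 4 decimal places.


PV(D) = D * exp(-r * t_d) = 0.3230 * 0.99415386 = 0.32111170
S_0' = S_0 - PV(D) = 28.3500 - 0.32111170 = 28.02888830
d1 = (ln(S_0'/K) + (r + sigma^2/2)*T) / (sigma*sqrt(T)) = 0.56642879
d2 = d1 - sigma*sqrt(T) = 0.46036277
exp(-rT) = 0.99153602
N(d1) = 0.71444884; N(d2) = 0.67737208
C = S_0' * N(d1) - K * exp(-rT) * N(d2) = 28.02888830 * 0.71444884 - 26.7700 * 0.99153602 * 0.67737208 = 2.0454

Answer: Price = 2.0454


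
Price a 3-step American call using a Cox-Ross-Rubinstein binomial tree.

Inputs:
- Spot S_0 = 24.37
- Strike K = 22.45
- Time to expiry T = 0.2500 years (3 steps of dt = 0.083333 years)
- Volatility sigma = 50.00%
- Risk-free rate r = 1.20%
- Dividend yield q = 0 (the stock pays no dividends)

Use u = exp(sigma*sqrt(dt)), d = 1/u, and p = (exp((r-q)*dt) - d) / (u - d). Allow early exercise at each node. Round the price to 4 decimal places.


Answer: Price = V(0,0) = 3.5254

Derivation:
dt = T/N = 0.083333
u = exp(sigma*sqrt(dt)) = 1.155274; d = 1/u = 0.865596
p = (exp((r-q)*dt) - d) / (u - d) = 0.467432
Discount per step: exp(-r*dt) = 0.999000
Stock lattice S(k, i) with i counting down-moves:
  k=0: S(0,0) = 24.3700
  k=1: S(1,0) = 28.1540; S(1,1) = 21.0946
  k=2: S(2,0) = 32.5256; S(2,1) = 24.3700; S(2,2) = 18.2594
  k=3: S(3,0) = 37.5760; S(3,1) = 28.1540; S(3,2) = 21.0946; S(3,3) = 15.8052
Terminal payoffs V(N, i) = max(S_T - K, 0):
  V(3,0) = 15.126001; V(3,1) = 5.704028; V(3,2) = 0.000000; V(3,3) = 0.000000
Backward induction: V(k, i) = exp(-r*dt) * [p * V(k+1, i) + (1-p) * V(k+1, i+1)]; then take max(V_cont, immediate exercise) for American.
  V(2,0) = exp(-r*dt) * [p*15.126001 + (1-p)*5.704028] = 10.098056; exercise = 10.075617; V(2,0) = max -> 10.098056
  V(2,1) = exp(-r*dt) * [p*5.704028 + (1-p)*0.000000] = 2.663580; exercise = 1.920000; V(2,1) = max -> 2.663580
  V(2,2) = exp(-r*dt) * [p*0.000000 + (1-p)*0.000000] = 0.000000; exercise = 0.000000; V(2,2) = max -> 0.000000
  V(1,0) = exp(-r*dt) * [p*10.098056 + (1-p)*2.663580] = 6.132556; exercise = 5.704028; V(1,0) = max -> 6.132556
  V(1,1) = exp(-r*dt) * [p*2.663580 + (1-p)*0.000000] = 1.243798; exercise = 0.000000; V(1,1) = max -> 1.243798
  V(0,0) = exp(-r*dt) * [p*6.132556 + (1-p)*1.243798] = 3.525433; exercise = 1.920000; V(0,0) = max -> 3.525433


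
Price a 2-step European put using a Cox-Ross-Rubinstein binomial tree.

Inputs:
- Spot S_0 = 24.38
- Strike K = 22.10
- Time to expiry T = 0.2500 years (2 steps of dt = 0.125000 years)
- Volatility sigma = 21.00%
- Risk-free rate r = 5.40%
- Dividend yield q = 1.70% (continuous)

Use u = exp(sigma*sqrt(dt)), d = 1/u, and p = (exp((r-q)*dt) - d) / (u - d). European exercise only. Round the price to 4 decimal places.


dt = T/N = 0.125000
u = exp(sigma*sqrt(dt)) = 1.077072; d = 1/u = 0.928443
p = (exp((r-q)*dt) - d) / (u - d) = 0.512637
Discount per step: exp(-r*dt) = 0.993273
Stock lattice S(k, i) with i counting down-moves:
  k=0: S(0,0) = 24.3800
  k=1: S(1,0) = 26.2590; S(1,1) = 22.6354
  k=2: S(2,0) = 28.2828; S(2,1) = 24.3800; S(2,2) = 21.0157
Terminal payoffs V(N, i) = max(K - S_T, 0):
  V(2,0) = 0.000000; V(2,1) = 0.000000; V(2,2) = 1.084281
Backward induction: V(k, i) = exp(-r*dt) * [p * V(k+1, i) + (1-p) * V(k+1, i+1)].
  V(1,0) = exp(-r*dt) * [p*0.000000 + (1-p)*0.000000] = 0.000000
  V(1,1) = exp(-r*dt) * [p*0.000000 + (1-p)*1.084281] = 0.524884
  V(0,0) = exp(-r*dt) * [p*0.000000 + (1-p)*0.524884] = 0.254088

Answer: Price = V(0,0) = 0.2541


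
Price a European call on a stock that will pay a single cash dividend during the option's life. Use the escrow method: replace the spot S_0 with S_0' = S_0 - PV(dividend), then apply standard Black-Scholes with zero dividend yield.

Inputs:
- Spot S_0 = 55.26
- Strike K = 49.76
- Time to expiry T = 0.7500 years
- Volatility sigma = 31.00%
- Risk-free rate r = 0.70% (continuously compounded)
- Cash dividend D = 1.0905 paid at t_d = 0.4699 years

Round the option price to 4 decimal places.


PV(D) = D * exp(-r * t_d) = 1.0905 * 0.99671610 = 1.08691891
S_0' = S_0 - PV(D) = 55.2600 - 1.08691891 = 54.17308109
d1 = (ln(S_0'/K) + (r + sigma^2/2)*T) / (sigma*sqrt(T)) = 0.47029902
d2 = d1 - sigma*sqrt(T) = 0.20183114
exp(-rT) = 0.99476376
N(d1) = 0.68092930; N(d2) = 0.57997563
C = S_0' * N(d1) - K * exp(-rT) * N(d2) = 54.17308109 * 0.68092930 - 49.7600 * 0.99476376 * 0.57997563 = 8.1796

Answer: Price = 8.1796


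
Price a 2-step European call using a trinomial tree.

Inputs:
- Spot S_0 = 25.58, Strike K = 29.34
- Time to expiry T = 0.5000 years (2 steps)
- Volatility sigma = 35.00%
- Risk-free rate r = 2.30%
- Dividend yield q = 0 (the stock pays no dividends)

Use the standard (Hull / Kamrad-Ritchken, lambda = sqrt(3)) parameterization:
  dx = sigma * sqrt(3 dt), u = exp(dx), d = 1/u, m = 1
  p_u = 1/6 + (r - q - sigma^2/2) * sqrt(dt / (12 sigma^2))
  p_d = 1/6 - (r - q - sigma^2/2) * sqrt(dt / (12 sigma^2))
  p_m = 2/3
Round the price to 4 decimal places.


Answer: Price = V(0,0) = 1.4488

Derivation:
dt = T/N = 0.250000; dx = sigma*sqrt(3*dt) = 0.303109
u = exp(dx) = 1.354062; d = 1/u = 0.738519
p_u = 0.150893, p_m = 0.666667, p_d = 0.182441
Discount per step: exp(-r*dt) = 0.994266
Stock lattice S(k, j) with j the centered position index:
  k=0: S(0,+0) = 25.5800
  k=1: S(1,-1) = 18.8913; S(1,+0) = 25.5800; S(1,+1) = 34.6369
  k=2: S(2,-2) = 13.9516; S(2,-1) = 18.8913; S(2,+0) = 25.5800; S(2,+1) = 34.6369; S(2,+2) = 46.9005
Terminal payoffs V(N, j) = max(S_T - K, 0):
  V(2,-2) = 0.000000; V(2,-1) = 0.000000; V(2,+0) = 0.000000; V(2,+1) = 5.296903; V(2,+2) = 17.560511
Backward induction: V(k, j) = exp(-r*dt) * [p_u * V(k+1, j+1) + p_m * V(k+1, j) + p_d * V(k+1, j-1)]
  V(1,-1) = exp(-r*dt) * [p_u*0.000000 + p_m*0.000000 + p_d*0.000000] = 0.000000
  V(1,+0) = exp(-r*dt) * [p_u*5.296903 + p_m*0.000000 + p_d*0.000000] = 0.794681
  V(1,+1) = exp(-r*dt) * [p_u*17.560511 + p_m*5.296903 + p_d*0.000000] = 6.145582
  V(0,+0) = exp(-r*dt) * [p_u*6.145582 + p_m*0.794681 + p_d*0.000000] = 1.448756
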